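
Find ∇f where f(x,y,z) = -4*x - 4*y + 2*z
(-4, -4, 2)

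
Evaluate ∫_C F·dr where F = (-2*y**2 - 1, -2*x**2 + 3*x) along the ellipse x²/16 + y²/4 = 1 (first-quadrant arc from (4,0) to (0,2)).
-52/3 + 6*pi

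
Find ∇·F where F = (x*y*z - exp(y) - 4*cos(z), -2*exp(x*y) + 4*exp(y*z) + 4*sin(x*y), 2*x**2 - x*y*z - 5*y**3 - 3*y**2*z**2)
-x*y - 2*x*exp(x*y) + 4*x*cos(x*y) - 6*y**2*z + y*z + 4*z*exp(y*z)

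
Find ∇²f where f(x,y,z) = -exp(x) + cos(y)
-exp(x) - cos(y)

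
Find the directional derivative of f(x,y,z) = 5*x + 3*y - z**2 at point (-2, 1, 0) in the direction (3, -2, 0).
9*sqrt(13)/13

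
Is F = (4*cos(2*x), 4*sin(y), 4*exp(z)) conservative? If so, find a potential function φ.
Yes, F is conservative. φ = 4*exp(z) + 2*sin(2*x) - 4*cos(y)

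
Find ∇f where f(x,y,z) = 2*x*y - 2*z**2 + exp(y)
(2*y, 2*x + exp(y), -4*z)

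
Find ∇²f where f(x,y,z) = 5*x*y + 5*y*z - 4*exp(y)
-4*exp(y)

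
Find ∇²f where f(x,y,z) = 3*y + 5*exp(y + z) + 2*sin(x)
10*exp(y + z) - 2*sin(x)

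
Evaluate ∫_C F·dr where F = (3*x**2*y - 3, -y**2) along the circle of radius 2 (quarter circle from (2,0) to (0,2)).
10/3 - 3*pi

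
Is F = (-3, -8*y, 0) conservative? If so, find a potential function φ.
Yes, F is conservative. φ = -3*x - 4*y**2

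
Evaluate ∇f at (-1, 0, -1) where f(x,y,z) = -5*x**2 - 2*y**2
(10, 0, 0)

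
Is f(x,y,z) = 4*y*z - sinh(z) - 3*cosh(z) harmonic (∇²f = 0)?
No, ∇²f = -sinh(z) - 3*cosh(z)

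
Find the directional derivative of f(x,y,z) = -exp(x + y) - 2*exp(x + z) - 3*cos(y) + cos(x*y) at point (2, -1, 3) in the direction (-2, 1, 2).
-sin(1) + E/3 + 4*sin(2)/3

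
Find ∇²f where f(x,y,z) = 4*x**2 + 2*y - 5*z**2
-2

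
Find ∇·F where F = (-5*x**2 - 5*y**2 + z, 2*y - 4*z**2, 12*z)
14 - 10*x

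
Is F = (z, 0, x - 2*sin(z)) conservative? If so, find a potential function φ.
Yes, F is conservative. φ = x*z + 2*cos(z)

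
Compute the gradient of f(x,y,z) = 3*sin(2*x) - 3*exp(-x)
(6*cos(2*x) + 3*exp(-x), 0, 0)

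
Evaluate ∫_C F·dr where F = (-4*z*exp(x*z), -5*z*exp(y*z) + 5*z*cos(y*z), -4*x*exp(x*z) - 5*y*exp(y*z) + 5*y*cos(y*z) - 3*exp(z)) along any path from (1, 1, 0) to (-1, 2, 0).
0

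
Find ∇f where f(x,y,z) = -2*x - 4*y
(-2, -4, 0)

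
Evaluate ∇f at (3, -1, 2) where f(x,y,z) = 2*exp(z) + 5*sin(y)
(0, 5*cos(1), 2*exp(2))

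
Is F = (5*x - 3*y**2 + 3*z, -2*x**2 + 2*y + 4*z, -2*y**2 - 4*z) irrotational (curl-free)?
No, ∇×F = (-4*y - 4, 3, -4*x + 6*y)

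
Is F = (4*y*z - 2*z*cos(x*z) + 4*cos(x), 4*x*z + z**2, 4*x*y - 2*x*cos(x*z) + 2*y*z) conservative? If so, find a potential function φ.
Yes, F is conservative. φ = 4*x*y*z + y*z**2 + 4*sin(x) - 2*sin(x*z)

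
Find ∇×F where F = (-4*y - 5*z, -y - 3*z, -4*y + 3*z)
(-1, -5, 4)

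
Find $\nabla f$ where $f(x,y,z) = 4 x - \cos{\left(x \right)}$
(sin(x) + 4, 0, 0)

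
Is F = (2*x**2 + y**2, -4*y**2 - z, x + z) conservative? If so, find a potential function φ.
No, ∇×F = (1, -1, -2*y) ≠ 0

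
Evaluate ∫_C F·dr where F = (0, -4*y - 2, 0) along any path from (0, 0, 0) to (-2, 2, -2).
-12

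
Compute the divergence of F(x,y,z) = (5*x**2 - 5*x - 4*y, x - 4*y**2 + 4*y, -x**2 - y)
10*x - 8*y - 1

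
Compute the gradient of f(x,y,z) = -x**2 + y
(-2*x, 1, 0)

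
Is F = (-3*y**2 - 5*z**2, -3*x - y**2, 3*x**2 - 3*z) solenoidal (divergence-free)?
No, ∇·F = -2*y - 3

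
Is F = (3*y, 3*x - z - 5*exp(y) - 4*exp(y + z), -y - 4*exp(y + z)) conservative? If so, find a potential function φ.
Yes, F is conservative. φ = 3*x*y - y*z - 5*exp(y) - 4*exp(y + z)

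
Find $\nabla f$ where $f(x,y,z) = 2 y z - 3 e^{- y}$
(0, 2*z + 3*exp(-y), 2*y)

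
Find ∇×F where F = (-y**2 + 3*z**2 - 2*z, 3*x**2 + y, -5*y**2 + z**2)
(-10*y, 6*z - 2, 6*x + 2*y)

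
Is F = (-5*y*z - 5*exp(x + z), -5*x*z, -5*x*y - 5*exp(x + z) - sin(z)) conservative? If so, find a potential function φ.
Yes, F is conservative. φ = -5*x*y*z - 5*exp(x + z) + cos(z)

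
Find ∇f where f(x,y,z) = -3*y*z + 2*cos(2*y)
(0, -3*z - 4*sin(2*y), -3*y)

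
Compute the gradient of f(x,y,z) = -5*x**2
(-10*x, 0, 0)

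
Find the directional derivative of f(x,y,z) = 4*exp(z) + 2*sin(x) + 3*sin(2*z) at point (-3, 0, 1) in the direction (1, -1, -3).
2*sqrt(11)*(-6*E + cos(3) - 9*cos(2))/11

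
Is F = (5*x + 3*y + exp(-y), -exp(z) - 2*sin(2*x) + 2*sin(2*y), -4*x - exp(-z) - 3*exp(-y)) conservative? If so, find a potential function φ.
No, ∇×F = (exp(z) + 3*exp(-y), 4, 8*sin(x)**2 - 7 + exp(-y)) ≠ 0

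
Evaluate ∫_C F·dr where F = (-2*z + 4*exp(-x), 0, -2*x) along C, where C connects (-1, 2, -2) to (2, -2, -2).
-4*exp(-2) + 4*E + 12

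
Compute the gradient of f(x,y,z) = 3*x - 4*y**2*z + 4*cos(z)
(3, -8*y*z, -4*y**2 - 4*sin(z))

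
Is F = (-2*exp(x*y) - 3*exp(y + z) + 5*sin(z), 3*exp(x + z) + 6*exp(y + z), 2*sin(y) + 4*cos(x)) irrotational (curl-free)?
No, ∇×F = (-3*exp(x + z) - 6*exp(y + z) + 2*cos(y), -3*exp(y + z) + 4*sin(x) + 5*cos(z), 2*x*exp(x*y) + 3*exp(x + z) + 3*exp(y + z))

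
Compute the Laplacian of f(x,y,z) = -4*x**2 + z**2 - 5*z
-6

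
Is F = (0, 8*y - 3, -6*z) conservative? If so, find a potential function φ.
Yes, F is conservative. φ = 4*y**2 - 3*y - 3*z**2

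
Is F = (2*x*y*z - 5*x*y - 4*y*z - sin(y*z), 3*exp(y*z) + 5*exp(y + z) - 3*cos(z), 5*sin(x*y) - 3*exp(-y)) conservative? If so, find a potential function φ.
No, ∇×F = (5*x*cos(x*y) - 3*y*exp(y*z) - 5*exp(y + z) - 3*sin(z) + 3*exp(-y), y*(2*x - 5*cos(x*y) - cos(y*z) - 4), -2*x*z + 5*x + z*cos(y*z) + 4*z) ≠ 0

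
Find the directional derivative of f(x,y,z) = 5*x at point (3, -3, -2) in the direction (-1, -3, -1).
-5*sqrt(11)/11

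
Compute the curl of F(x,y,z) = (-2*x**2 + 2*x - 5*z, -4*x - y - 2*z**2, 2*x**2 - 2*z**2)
(4*z, -4*x - 5, -4)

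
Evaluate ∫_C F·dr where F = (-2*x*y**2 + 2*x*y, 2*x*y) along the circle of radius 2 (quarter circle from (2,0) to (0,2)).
8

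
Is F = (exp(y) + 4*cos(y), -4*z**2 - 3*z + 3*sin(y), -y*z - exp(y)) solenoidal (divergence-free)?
No, ∇·F = -y + 3*cos(y)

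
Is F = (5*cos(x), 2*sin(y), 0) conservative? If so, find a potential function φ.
Yes, F is conservative. φ = 5*sin(x) - 2*cos(y)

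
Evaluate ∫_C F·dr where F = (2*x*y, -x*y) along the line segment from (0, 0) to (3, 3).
9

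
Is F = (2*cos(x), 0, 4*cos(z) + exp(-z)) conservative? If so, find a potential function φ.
Yes, F is conservative. φ = 2*sin(x) + 4*sin(z) - exp(-z)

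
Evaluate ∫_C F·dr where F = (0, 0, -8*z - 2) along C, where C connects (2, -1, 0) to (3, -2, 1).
-6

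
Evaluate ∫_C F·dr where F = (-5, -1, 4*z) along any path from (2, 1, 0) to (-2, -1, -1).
24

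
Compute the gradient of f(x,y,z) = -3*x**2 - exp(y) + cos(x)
(-6*x - sin(x), -exp(y), 0)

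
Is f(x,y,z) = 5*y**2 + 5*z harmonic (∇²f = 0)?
No, ∇²f = 10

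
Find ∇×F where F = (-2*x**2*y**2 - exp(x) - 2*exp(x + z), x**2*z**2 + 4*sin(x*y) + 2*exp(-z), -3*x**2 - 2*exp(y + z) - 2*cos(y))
(2*((-x**2*z - exp(y + z) + sin(y))*exp(z) + 1)*exp(-z), 6*x - 2*exp(x + z), 4*x**2*y + 2*x*z**2 + 4*y*cos(x*y))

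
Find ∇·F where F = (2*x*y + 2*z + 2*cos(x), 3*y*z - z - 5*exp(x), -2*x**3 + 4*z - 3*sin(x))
2*y + 3*z - 2*sin(x) + 4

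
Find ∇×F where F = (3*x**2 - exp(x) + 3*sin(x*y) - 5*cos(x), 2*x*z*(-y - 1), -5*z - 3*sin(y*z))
(2*x*(y + 1) - 3*z*cos(y*z), 0, -3*x*cos(x*y) - 2*y*z - 2*z)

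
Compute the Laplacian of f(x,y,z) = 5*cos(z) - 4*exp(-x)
-5*cos(z) - 4*exp(-x)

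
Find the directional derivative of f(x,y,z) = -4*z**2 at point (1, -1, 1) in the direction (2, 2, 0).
0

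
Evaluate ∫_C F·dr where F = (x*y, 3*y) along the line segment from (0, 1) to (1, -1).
-1/6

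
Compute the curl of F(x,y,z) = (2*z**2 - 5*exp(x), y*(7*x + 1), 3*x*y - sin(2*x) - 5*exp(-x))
(3*x, -3*y + 4*z + 2*cos(2*x) - 5*exp(-x), 7*y)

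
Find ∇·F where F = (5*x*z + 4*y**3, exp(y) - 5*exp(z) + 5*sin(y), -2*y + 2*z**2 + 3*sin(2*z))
9*z + exp(y) + 5*cos(y) + 6*cos(2*z)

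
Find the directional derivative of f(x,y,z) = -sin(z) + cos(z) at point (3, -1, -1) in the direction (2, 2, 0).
0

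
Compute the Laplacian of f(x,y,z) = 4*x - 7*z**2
-14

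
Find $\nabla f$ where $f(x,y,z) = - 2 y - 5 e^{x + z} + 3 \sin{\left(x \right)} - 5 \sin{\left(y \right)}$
(-5*exp(x + z) + 3*cos(x), -5*cos(y) - 2, -5*exp(x + z))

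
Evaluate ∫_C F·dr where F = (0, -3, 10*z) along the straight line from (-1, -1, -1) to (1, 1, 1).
-6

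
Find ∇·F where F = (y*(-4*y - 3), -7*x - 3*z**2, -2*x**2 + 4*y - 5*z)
-5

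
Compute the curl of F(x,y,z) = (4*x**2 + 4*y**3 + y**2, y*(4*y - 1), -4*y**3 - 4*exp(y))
(-12*y**2 - 4*exp(y), 0, 2*y*(-6*y - 1))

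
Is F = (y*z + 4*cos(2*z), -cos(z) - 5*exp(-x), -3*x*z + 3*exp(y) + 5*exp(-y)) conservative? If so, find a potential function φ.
No, ∇×F = (3*exp(y) - sin(z) - 5*exp(-y), y + 3*z - 8*sin(2*z), -z + 5*exp(-x)) ≠ 0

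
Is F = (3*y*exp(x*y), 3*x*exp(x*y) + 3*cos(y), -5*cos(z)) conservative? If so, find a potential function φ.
Yes, F is conservative. φ = 3*exp(x*y) + 3*sin(y) - 5*sin(z)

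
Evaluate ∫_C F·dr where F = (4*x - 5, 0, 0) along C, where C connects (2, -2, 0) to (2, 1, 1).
0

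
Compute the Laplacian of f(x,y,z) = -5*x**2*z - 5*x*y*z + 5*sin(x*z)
-5*x**2*sin(x*z) - 5*z*(z*sin(x*z) + 2)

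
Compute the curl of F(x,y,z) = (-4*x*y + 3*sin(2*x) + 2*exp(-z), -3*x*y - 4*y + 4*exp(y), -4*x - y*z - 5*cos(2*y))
(-z + 10*sin(2*y), 4 - 2*exp(-z), 4*x - 3*y)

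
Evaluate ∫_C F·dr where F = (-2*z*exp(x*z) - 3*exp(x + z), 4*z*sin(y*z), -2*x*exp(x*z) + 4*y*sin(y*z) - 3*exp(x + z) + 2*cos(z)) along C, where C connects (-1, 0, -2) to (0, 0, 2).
-exp(2) - 2 + 3*exp(-3) + 4*sin(2)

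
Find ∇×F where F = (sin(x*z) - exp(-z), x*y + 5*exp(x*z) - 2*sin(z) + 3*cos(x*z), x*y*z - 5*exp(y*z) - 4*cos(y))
(x*z - 5*x*exp(x*z) + 3*x*sin(x*z) - 5*z*exp(y*z) + 4*sin(y) + 2*cos(z), x*cos(x*z) - y*z + exp(-z), y + 5*z*exp(x*z) - 3*z*sin(x*z))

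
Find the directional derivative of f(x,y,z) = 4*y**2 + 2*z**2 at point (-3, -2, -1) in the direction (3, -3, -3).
20*sqrt(3)/3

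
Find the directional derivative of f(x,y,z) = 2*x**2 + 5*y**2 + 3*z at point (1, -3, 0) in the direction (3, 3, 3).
-23*sqrt(3)/3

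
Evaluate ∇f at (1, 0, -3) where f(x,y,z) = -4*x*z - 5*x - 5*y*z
(7, 15, -4)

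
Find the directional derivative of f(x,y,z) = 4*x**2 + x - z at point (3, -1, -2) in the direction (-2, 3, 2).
-52*sqrt(17)/17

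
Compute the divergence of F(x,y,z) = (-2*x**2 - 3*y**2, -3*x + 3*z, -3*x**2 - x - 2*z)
-4*x - 2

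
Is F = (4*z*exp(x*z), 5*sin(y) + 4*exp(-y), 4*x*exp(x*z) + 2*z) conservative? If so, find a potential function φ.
Yes, F is conservative. φ = z**2 + 4*exp(x*z) - 5*cos(y) - 4*exp(-y)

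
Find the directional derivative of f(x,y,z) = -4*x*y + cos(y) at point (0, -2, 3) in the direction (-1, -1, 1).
-sqrt(3)*(sin(2) + 8)/3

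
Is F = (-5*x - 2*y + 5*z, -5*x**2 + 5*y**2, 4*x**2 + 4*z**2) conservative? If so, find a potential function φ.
No, ∇×F = (0, 5 - 8*x, 2 - 10*x) ≠ 0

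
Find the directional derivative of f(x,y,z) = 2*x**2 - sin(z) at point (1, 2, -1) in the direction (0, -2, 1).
-sqrt(5)*cos(1)/5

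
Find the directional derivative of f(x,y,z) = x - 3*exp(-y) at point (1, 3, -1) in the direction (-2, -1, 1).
sqrt(6)*(-2*exp(3) - 3)*exp(-3)/6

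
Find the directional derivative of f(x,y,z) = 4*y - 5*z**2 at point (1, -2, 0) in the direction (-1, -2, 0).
-8*sqrt(5)/5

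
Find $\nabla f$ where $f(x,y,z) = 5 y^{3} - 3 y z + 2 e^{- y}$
(0, 15*y**2 - 3*z - 2*exp(-y), -3*y)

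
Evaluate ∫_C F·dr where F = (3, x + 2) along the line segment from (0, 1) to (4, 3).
20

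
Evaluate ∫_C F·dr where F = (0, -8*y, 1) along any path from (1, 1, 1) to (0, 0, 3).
6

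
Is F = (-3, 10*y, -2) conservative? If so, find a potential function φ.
Yes, F is conservative. φ = -3*x + 5*y**2 - 2*z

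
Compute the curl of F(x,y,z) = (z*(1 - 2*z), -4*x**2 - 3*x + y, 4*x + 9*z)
(0, -4*z - 3, -8*x - 3)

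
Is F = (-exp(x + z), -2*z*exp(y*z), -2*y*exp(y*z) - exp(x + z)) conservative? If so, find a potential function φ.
Yes, F is conservative. φ = -2*exp(y*z) - exp(x + z)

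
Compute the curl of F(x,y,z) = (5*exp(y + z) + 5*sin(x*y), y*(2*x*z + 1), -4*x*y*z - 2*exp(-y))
(-2*x*y - 4*x*z + 2*exp(-y), 4*y*z + 5*exp(y + z), -5*x*cos(x*y) + 2*y*z - 5*exp(y + z))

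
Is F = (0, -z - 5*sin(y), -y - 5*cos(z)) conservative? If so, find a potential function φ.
Yes, F is conservative. φ = -y*z - 5*sin(z) + 5*cos(y)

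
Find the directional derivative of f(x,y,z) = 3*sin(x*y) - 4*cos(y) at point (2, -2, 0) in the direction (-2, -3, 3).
3*sqrt(22)*(-cos(4) + 2*sin(2))/11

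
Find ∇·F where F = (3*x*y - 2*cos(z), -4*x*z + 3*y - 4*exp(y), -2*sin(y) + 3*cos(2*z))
3*y - 4*exp(y) - 6*sin(2*z) + 3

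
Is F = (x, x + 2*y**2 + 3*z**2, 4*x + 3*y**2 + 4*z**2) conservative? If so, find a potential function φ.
No, ∇×F = (6*y - 6*z, -4, 1) ≠ 0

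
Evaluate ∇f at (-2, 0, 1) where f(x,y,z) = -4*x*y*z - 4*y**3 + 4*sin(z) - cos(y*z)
(0, 8, 4*cos(1))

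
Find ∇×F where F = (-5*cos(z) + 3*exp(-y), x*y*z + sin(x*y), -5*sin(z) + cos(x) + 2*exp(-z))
(-x*y, sin(x) + 5*sin(z), y*z + y*cos(x*y) + 3*exp(-y))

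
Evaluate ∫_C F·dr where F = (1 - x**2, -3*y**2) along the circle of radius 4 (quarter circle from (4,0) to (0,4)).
-140/3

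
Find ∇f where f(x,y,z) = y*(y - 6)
(0, 2*y - 6, 0)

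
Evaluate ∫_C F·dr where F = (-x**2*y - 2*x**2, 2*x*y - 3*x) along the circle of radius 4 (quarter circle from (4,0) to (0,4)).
4*pi + 256/3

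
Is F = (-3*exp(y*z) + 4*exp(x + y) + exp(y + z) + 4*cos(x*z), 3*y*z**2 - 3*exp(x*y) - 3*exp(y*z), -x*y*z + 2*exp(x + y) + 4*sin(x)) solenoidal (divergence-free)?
No, ∇·F = -x*y - 3*x*exp(x*y) + 3*z**2 - 3*z*exp(y*z) - 4*z*sin(x*z) + 4*exp(x + y)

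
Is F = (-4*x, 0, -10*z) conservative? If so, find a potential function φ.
Yes, F is conservative. φ = -2*x**2 - 5*z**2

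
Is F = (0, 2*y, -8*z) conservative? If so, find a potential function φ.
Yes, F is conservative. φ = y**2 - 4*z**2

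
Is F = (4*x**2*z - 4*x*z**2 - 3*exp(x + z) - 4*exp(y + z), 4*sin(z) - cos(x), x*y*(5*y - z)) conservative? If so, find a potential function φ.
No, ∇×F = (10*x*y - x*z - 4*cos(z), 4*x**2 - 8*x*z - y*(5*y - z) - 3*exp(x + z) - 4*exp(y + z), 4*exp(y + z) + sin(x)) ≠ 0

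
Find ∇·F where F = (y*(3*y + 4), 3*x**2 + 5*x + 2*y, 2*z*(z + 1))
4*z + 4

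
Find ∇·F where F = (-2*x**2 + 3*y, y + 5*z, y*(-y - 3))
1 - 4*x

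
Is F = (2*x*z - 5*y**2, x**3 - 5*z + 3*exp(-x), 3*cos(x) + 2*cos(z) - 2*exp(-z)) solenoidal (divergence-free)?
No, ∇·F = 2*z - 2*sin(z) + 2*exp(-z)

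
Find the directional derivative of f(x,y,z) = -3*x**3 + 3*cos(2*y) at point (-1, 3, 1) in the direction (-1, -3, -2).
9*sqrt(14)*(2*sin(6) + 1)/14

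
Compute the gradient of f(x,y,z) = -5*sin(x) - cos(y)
(-5*cos(x), sin(y), 0)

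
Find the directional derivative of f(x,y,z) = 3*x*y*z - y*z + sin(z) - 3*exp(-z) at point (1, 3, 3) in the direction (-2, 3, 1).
sqrt(14)*(-30*exp(3) + exp(3)*cos(3) + 3)*exp(-3)/14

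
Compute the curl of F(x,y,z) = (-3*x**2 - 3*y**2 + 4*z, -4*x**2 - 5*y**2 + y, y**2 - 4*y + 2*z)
(2*y - 4, 4, -8*x + 6*y)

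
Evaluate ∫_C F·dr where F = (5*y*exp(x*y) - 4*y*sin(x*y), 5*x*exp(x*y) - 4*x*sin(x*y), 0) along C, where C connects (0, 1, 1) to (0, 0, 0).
0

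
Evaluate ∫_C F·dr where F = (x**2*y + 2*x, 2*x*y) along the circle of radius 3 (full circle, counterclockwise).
-81*pi/4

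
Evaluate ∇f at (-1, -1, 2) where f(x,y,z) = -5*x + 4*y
(-5, 4, 0)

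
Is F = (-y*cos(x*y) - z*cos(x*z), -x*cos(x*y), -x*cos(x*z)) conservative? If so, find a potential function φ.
Yes, F is conservative. φ = -sin(x*y) - sin(x*z)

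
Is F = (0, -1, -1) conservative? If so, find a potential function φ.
Yes, F is conservative. φ = -y - z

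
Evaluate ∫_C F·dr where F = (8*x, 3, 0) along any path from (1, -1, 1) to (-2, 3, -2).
24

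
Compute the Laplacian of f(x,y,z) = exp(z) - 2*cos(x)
exp(z) + 2*cos(x)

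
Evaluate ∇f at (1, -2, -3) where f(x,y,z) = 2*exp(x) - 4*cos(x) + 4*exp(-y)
(4*sin(1) + 2*E, -4*exp(2), 0)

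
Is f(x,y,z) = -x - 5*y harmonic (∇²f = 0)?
Yes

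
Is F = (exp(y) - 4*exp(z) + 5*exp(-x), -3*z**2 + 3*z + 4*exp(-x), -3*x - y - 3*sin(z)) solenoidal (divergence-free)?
No, ∇·F = -3*cos(z) - 5*exp(-x)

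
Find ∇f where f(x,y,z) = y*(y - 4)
(0, 2*y - 4, 0)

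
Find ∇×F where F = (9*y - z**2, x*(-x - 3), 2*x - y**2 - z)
(-2*y, -2*z - 2, -2*x - 12)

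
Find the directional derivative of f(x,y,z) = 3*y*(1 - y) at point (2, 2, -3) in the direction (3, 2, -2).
-18*sqrt(17)/17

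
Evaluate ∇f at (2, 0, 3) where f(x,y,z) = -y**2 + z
(0, 0, 1)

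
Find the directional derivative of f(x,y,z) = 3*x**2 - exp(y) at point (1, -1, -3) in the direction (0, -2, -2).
sqrt(2)*exp(-1)/2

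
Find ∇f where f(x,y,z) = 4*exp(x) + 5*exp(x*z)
(5*z*exp(x*z) + 4*exp(x), 0, 5*x*exp(x*z))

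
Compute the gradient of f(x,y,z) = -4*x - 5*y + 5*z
(-4, -5, 5)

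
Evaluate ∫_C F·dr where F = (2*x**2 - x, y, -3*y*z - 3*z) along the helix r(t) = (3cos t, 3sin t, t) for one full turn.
6*pi*(3 - pi)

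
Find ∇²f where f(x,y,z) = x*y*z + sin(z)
-sin(z)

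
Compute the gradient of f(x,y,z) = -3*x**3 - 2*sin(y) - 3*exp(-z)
(-9*x**2, -2*cos(y), 3*exp(-z))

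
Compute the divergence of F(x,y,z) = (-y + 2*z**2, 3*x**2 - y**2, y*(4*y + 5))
-2*y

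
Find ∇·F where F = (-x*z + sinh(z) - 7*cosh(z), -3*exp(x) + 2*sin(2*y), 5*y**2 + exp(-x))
-z + 4*cos(2*y)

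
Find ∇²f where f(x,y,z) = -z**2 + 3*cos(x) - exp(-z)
-3*cos(x) - 2 - exp(-z)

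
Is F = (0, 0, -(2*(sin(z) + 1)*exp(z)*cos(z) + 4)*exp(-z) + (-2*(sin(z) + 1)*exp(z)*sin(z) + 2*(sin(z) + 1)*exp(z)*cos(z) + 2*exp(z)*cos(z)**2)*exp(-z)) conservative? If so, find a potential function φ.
Yes, F is conservative. φ = (2*(sin(z) + 1)*exp(z)*cos(z) + 4)*exp(-z)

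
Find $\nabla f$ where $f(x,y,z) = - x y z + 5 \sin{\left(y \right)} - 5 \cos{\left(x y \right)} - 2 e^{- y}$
(y*(-z + 5*sin(x*y)), -x*z + 5*x*sin(x*y) + 5*cos(y) + 2*exp(-y), -x*y)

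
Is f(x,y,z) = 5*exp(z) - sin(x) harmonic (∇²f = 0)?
No, ∇²f = 5*exp(z) + sin(x)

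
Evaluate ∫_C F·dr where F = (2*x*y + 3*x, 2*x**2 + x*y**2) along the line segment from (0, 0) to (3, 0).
27/2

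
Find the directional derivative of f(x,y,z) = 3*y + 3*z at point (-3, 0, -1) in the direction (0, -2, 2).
0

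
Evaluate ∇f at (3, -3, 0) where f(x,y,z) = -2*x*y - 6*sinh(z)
(6, -6, -6)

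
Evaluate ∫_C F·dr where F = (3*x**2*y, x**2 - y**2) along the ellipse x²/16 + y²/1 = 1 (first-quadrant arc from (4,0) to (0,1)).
31/3 - 12*pi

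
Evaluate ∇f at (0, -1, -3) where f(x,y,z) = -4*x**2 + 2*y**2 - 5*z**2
(0, -4, 30)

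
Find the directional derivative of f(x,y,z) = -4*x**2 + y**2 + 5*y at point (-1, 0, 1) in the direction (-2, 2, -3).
-6*sqrt(17)/17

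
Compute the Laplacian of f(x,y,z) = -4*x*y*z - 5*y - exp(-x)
-exp(-x)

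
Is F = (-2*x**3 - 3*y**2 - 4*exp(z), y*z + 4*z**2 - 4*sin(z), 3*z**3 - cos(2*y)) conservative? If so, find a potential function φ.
No, ∇×F = (-y - 8*z + 2*sin(2*y) + 4*cos(z), -4*exp(z), 6*y) ≠ 0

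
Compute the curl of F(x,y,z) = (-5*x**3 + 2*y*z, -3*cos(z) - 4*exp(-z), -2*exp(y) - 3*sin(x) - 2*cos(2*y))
(-2*exp(y) + 4*sin(2*y) - 3*sin(z) - 4*exp(-z), 2*y + 3*cos(x), -2*z)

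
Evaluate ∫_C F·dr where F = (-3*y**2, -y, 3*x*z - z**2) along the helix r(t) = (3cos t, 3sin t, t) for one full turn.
-8*pi**3/3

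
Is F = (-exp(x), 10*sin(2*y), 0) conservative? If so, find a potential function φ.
Yes, F is conservative. φ = -exp(x) - 5*cos(2*y)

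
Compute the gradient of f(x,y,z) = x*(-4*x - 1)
(-8*x - 1, 0, 0)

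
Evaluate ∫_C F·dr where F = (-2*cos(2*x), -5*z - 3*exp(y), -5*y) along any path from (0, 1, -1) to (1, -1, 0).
-5 - sin(2) + 6*sinh(1)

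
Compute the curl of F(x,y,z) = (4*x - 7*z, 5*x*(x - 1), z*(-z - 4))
(0, -7, 10*x - 5)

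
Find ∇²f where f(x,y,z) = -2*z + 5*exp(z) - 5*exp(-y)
5*exp(z) - 5*exp(-y)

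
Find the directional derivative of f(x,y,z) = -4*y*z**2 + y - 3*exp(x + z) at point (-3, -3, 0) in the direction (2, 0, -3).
3*sqrt(13)*exp(-3)/13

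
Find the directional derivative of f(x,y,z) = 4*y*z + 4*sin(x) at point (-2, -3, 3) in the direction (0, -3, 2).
-60*sqrt(13)/13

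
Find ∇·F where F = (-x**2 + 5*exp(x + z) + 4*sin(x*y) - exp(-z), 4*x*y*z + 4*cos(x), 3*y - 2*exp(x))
4*x*z - 2*x + 4*y*cos(x*y) + 5*exp(x + z)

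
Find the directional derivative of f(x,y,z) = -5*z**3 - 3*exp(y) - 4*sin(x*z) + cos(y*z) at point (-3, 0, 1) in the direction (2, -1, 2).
-9 + 16*cos(3)/3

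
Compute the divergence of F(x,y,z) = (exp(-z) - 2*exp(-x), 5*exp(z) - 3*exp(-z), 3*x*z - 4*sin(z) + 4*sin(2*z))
3*x - 4*cos(z) + 8*cos(2*z) + 2*exp(-x)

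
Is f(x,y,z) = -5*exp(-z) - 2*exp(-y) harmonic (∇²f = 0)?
No, ∇²f = -5*exp(-z) - 2*exp(-y)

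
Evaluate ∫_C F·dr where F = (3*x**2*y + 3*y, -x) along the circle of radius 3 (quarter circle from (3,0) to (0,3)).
-387*pi/16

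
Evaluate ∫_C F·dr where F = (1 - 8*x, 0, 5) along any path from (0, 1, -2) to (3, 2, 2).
-13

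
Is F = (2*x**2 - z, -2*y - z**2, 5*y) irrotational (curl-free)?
No, ∇×F = (2*z + 5, -1, 0)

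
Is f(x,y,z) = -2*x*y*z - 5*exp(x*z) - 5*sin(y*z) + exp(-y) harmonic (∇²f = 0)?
No, ∇²f = (5*(-x**2*exp(x*z) + y**2*sin(y*z) - z**2*exp(x*z) + z**2*sin(y*z))*exp(y) + 1)*exp(-y)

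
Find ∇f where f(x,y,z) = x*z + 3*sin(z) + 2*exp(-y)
(z, -2*exp(-y), x + 3*cos(z))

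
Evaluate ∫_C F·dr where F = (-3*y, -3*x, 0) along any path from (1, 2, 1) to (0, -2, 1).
6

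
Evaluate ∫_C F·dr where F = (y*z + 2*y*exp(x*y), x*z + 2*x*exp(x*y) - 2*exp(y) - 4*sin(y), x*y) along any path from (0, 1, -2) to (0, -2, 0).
-4*cos(1) + 4*cos(2) - 2*exp(-2) + 2*E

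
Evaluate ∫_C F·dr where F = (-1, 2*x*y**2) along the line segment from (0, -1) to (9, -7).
-1467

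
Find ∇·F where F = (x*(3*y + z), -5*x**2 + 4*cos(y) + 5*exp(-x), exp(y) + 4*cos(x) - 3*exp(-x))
3*y + z - 4*sin(y)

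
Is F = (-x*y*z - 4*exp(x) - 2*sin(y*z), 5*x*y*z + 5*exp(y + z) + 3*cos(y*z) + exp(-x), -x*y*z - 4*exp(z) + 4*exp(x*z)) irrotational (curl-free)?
No, ∇×F = (-5*x*y - x*z + 3*y*sin(y*z) - 5*exp(y + z), -x*y + y*z - 2*y*cos(y*z) - 4*z*exp(x*z), (z*(x + 5*y + 2*cos(y*z))*exp(x) - 1)*exp(-x))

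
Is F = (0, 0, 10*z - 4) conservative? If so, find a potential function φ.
Yes, F is conservative. φ = z*(5*z - 4)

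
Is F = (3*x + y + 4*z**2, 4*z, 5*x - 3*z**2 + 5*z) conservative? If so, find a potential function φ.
No, ∇×F = (-4, 8*z - 5, -1) ≠ 0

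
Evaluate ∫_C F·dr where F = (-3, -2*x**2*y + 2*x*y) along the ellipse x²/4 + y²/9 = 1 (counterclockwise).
0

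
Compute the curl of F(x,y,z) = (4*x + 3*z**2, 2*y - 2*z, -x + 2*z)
(2, 6*z + 1, 0)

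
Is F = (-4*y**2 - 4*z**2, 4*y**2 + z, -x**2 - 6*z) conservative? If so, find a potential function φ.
No, ∇×F = (-1, 2*x - 8*z, 8*y) ≠ 0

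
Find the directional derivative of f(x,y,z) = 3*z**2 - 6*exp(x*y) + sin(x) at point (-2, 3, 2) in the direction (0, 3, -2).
12*sqrt(13)*(3 - 2*exp(6))*exp(-6)/13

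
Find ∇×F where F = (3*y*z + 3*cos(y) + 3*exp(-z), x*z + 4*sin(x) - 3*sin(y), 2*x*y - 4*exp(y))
(x - 4*exp(y), y - 3*exp(-z), -2*z + 3*sin(y) + 4*cos(x))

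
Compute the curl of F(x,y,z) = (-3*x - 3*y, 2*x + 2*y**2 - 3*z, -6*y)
(-3, 0, 5)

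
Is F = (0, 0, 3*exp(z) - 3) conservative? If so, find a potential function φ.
Yes, F is conservative. φ = -3*z + 3*exp(z)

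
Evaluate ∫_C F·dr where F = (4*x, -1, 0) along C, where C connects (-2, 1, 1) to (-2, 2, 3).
-1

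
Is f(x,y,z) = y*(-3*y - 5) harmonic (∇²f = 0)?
No, ∇²f = -6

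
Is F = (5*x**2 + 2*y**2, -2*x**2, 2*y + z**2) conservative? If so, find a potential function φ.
No, ∇×F = (2, 0, -4*x - 4*y) ≠ 0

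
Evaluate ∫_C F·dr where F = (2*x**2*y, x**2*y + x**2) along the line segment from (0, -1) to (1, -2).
-11/12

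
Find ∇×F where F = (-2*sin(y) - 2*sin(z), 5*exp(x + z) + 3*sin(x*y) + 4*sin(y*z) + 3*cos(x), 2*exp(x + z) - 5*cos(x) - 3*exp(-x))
(-4*y*cos(y*z) - 5*exp(x + z), -2*exp(x + z) - 5*sin(x) - 2*cos(z) - 3*exp(-x), 3*y*cos(x*y) + 5*exp(x + z) - 3*sin(x) + 2*cos(y))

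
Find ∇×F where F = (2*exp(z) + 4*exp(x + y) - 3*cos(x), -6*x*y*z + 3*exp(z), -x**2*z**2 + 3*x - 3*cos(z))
(6*x*y - 3*exp(z), 2*x*z**2 + 2*exp(z) - 3, -6*y*z - 4*exp(x + y))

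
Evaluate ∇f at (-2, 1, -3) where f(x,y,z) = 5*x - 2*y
(5, -2, 0)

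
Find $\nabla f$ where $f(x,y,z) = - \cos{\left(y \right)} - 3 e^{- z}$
(0, sin(y), 3*exp(-z))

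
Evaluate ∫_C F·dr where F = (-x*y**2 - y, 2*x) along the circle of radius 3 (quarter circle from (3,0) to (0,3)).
81/4 + 27*pi/4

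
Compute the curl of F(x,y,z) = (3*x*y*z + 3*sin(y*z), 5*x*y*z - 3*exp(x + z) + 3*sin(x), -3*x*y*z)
(-5*x*y - 3*x*z + 3*exp(x + z), 3*y*(x + z + cos(y*z)), -3*x*z + 5*y*z - 3*z*cos(y*z) - 3*exp(x + z) + 3*cos(x))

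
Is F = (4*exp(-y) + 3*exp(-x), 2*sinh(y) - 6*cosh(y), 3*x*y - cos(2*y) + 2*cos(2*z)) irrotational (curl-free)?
No, ∇×F = (3*x + 2*sin(2*y), -3*y, 4*exp(-y))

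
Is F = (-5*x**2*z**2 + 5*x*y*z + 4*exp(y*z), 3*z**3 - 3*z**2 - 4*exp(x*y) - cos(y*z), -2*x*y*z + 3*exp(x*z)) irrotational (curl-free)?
No, ∇×F = (-2*x*z - y*sin(y*z) - 9*z**2 + 6*z, -10*x**2*z + 5*x*y + 2*y*z + 4*y*exp(y*z) - 3*z*exp(x*z), -5*x*z - 4*y*exp(x*y) - 4*z*exp(y*z))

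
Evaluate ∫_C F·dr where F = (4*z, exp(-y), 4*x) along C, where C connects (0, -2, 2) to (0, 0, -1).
-1 + exp(2)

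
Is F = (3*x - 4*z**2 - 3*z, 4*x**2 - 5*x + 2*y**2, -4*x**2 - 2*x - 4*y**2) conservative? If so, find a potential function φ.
No, ∇×F = (-8*y, 8*x - 8*z - 1, 8*x - 5) ≠ 0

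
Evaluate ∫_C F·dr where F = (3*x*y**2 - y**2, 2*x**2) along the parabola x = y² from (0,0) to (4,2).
344/5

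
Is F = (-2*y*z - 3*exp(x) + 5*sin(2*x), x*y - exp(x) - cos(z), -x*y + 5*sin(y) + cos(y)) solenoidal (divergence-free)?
No, ∇·F = x - 3*exp(x) + 10*cos(2*x)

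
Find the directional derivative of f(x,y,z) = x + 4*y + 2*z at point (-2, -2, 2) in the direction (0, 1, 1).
3*sqrt(2)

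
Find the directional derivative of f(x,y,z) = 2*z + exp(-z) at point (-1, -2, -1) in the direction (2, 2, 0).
0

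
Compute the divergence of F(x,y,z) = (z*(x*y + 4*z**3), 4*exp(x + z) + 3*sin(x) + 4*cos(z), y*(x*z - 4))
y*(x + z)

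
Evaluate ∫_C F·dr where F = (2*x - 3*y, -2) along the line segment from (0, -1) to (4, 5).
-20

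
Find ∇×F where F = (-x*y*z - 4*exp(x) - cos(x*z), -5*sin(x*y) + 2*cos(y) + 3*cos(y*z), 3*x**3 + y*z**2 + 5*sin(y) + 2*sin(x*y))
(2*x*cos(x*y) + 3*y*sin(y*z) + z**2 + 5*cos(y), -9*x**2 - x*y + x*sin(x*z) - 2*y*cos(x*y), x*z - 5*y*cos(x*y))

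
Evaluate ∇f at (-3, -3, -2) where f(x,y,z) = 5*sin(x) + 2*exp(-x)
(-2*exp(3) + 5*cos(3), 0, 0)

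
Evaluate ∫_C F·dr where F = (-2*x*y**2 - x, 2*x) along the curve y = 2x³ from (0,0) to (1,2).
3/2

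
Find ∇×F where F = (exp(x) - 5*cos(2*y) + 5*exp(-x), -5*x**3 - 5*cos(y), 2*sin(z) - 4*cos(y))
(4*sin(y), 0, -15*x**2 - 10*sin(2*y))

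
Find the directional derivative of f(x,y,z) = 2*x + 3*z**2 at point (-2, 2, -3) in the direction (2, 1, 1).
-7*sqrt(6)/3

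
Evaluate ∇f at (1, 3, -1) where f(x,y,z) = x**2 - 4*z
(2, 0, -4)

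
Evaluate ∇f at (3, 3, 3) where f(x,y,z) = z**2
(0, 0, 6)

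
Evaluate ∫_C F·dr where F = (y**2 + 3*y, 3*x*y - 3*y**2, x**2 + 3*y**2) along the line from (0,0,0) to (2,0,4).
16/3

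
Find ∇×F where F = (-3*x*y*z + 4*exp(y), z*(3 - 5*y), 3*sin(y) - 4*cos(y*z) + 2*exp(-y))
(5*y + 4*z*sin(y*z) + 3*cos(y) - 3 - 2*exp(-y), -3*x*y, 3*x*z - 4*exp(y))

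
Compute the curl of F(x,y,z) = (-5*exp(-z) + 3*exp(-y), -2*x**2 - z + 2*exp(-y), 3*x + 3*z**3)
(1, -3 + 5*exp(-z), -4*x + 3*exp(-y))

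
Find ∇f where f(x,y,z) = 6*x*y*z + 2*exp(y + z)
(6*y*z, 6*x*z + 2*exp(y + z), 6*x*y + 2*exp(y + z))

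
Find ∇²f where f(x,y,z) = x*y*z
0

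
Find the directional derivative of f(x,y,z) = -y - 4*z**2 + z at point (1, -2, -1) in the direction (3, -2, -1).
-sqrt(14)/2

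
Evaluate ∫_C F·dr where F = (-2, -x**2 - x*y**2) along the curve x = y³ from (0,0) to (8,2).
-944/21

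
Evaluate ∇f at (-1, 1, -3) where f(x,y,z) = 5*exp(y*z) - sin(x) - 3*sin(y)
(-cos(1), -3*cos(1) - 15*exp(-3), 5*exp(-3))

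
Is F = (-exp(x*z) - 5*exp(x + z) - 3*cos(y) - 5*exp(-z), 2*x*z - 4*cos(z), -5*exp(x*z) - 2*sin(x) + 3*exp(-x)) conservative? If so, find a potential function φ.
No, ∇×F = (-2*x - 4*sin(z), -x*exp(x*z) + 5*z*exp(x*z) - 5*exp(x + z) + 2*cos(x) + 5*exp(-z) + 3*exp(-x), 2*z - 3*sin(y)) ≠ 0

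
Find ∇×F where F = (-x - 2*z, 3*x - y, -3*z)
(0, -2, 3)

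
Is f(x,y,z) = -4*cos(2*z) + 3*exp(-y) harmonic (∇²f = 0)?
No, ∇²f = 16*cos(2*z) + 3*exp(-y)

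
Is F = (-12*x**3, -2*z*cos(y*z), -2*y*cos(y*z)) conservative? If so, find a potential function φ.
Yes, F is conservative. φ = -3*x**4 - 2*sin(y*z)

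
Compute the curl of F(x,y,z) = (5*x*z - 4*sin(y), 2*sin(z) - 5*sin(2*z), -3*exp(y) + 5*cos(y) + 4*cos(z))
(-3*exp(y) - 5*sin(y) - 2*cos(z) + 10*cos(2*z), 5*x, 4*cos(y))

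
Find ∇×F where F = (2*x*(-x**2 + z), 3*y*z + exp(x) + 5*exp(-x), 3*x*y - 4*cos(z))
(3*x - 3*y, 2*x - 3*y, exp(x) - 5*exp(-x))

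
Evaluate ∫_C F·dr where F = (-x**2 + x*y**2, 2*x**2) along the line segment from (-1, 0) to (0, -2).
-2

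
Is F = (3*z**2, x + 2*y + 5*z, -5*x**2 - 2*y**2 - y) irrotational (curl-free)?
No, ∇×F = (-4*y - 6, 10*x + 6*z, 1)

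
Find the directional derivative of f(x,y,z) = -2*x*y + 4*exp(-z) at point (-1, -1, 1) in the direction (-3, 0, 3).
sqrt(2)*(-E - 2)*exp(-1)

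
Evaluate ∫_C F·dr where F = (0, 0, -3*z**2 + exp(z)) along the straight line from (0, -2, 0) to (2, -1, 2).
-9 + exp(2)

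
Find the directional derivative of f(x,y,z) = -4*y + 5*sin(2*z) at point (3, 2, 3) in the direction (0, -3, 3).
sqrt(2)*(2 + 5*cos(6))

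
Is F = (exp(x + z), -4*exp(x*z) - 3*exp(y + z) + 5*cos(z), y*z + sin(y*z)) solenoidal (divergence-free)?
No, ∇·F = y*cos(y*z) + y + exp(x + z) - 3*exp(y + z)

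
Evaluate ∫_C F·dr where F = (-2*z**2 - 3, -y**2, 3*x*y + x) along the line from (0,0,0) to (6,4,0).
-118/3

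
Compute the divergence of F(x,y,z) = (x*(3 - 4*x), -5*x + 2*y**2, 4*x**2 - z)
-8*x + 4*y + 2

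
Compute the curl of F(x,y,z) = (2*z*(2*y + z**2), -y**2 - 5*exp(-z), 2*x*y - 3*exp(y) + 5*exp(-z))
(2*x - 3*exp(y) - 5*exp(-z), 2*y + 6*z**2, -4*z)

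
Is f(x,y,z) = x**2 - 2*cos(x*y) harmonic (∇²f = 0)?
No, ∇²f = 2*x**2*cos(x*y) + 2*y**2*cos(x*y) + 2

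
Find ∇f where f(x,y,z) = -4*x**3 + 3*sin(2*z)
(-12*x**2, 0, 6*cos(2*z))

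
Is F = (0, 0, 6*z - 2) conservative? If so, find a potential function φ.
Yes, F is conservative. φ = z*(3*z - 2)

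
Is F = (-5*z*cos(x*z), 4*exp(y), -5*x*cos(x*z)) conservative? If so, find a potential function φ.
Yes, F is conservative. φ = 4*exp(y) - 5*sin(x*z)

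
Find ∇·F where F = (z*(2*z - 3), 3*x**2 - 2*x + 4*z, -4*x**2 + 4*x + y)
0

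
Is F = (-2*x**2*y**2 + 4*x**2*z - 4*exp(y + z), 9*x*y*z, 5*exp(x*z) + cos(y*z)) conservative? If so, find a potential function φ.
No, ∇×F = (-9*x*y - z*sin(y*z), 4*x**2 - 5*z*exp(x*z) - 4*exp(y + z), 4*x**2*y + 9*y*z + 4*exp(y + z)) ≠ 0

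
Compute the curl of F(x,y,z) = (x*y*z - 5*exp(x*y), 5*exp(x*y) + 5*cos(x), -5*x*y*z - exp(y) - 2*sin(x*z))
(-5*x*z - exp(y), x*y + 5*y*z + 2*z*cos(x*z), -x*z + 5*x*exp(x*y) + 5*y*exp(x*y) - 5*sin(x))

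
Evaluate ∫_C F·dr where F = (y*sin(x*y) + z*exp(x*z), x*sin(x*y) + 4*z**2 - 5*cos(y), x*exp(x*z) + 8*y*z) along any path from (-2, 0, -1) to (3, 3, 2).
-exp(2) - 5*sin(3) - cos(9) + 49 + exp(6)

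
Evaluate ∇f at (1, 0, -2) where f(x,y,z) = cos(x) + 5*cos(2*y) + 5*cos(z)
(-sin(1), 0, 5*sin(2))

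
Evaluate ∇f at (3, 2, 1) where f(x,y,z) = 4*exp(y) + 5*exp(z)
(0, 4*exp(2), 5*E)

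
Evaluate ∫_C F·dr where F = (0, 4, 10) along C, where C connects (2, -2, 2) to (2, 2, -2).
-24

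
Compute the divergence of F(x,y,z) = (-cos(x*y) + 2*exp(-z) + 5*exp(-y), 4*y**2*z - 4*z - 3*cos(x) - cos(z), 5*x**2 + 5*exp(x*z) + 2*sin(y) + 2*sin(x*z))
5*x*exp(x*z) + 2*x*cos(x*z) + 8*y*z + y*sin(x*y)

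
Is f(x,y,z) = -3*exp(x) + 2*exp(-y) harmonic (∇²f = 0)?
No, ∇²f = -3*exp(x) + 2*exp(-y)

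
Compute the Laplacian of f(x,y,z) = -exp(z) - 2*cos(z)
-exp(z) + 2*cos(z)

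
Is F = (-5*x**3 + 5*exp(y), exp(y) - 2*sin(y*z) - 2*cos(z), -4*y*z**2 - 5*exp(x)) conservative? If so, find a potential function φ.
No, ∇×F = (2*y*cos(y*z) - 4*z**2 - 2*sin(z), 5*exp(x), -5*exp(y)) ≠ 0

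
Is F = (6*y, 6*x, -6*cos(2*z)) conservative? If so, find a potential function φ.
Yes, F is conservative. φ = 6*x*y - 3*sin(2*z)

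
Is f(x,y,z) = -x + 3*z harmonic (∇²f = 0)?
Yes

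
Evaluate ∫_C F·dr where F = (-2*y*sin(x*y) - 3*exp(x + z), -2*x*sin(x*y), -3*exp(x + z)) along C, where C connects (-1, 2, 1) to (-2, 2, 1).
2*cos(4) - 3*exp(-1) - 2*cos(2) + 3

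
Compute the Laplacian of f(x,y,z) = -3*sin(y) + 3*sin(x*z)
-3*x**2*sin(x*z) - 3*z**2*sin(x*z) + 3*sin(y)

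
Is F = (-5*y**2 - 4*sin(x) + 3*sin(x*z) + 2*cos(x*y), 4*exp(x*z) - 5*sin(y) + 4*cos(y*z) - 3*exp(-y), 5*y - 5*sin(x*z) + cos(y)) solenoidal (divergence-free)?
No, ∇·F = -5*x*cos(x*z) - 2*y*sin(x*y) - 4*z*sin(y*z) + 3*z*cos(x*z) - 4*cos(x) - 5*cos(y) + 3*exp(-y)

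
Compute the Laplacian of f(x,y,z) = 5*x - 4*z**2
-8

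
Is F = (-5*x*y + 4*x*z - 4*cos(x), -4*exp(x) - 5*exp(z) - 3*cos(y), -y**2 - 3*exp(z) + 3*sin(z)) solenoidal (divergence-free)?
No, ∇·F = -5*y + 4*z - 3*exp(z) + 4*sin(x) + 3*sin(y) + 3*cos(z)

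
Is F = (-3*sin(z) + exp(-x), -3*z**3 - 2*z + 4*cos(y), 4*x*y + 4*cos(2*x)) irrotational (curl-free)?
No, ∇×F = (4*x + 9*z**2 + 2, -4*y + 8*sin(2*x) - 3*cos(z), 0)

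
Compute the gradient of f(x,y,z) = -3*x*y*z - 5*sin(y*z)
(-3*y*z, -z*(3*x + 5*cos(y*z)), -y*(3*x + 5*cos(y*z)))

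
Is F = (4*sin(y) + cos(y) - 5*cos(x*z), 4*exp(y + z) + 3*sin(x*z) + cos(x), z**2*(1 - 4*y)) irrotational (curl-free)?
No, ∇×F = (-3*x*cos(x*z) - 4*z**2 - 4*exp(y + z), 5*x*sin(x*z), 3*z*cos(x*z) - sin(x) + sin(y) - 4*cos(y))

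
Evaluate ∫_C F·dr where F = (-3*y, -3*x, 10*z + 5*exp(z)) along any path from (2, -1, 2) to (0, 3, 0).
-5*exp(2) - 21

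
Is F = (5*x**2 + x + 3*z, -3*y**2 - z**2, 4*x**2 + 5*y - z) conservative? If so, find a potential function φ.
No, ∇×F = (2*z + 5, 3 - 8*x, 0) ≠ 0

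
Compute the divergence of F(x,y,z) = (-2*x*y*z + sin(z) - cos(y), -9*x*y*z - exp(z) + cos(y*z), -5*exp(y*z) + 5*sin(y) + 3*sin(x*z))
-9*x*z + 3*x*cos(x*z) - 2*y*z - 5*y*exp(y*z) - z*sin(y*z)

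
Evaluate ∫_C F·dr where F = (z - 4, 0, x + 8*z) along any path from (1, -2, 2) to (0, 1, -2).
2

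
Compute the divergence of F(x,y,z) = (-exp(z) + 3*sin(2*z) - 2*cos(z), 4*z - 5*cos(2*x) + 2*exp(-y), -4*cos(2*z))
8*sin(2*z) - 2*exp(-y)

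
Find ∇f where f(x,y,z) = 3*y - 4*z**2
(0, 3, -8*z)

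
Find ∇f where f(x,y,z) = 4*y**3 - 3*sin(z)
(0, 12*y**2, -3*cos(z))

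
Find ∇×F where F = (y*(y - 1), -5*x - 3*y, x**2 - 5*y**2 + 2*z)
(-10*y, -2*x, -2*y - 4)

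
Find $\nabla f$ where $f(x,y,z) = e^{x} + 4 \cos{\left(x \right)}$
(exp(x) - 4*sin(x), 0, 0)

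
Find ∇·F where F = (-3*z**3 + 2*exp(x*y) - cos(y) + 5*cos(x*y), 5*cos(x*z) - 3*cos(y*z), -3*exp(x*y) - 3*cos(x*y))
2*y*exp(x*y) - 5*y*sin(x*y) + 3*z*sin(y*z)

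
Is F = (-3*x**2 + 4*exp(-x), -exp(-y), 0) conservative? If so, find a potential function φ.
Yes, F is conservative. φ = -x**3 + exp(-y) - 4*exp(-x)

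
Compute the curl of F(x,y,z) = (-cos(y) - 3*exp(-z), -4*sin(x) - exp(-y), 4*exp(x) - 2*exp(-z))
(0, -4*exp(x) + 3*exp(-z), -sin(y) - 4*cos(x))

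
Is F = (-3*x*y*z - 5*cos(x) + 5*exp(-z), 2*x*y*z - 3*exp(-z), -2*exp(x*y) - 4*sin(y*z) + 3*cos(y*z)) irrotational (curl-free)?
No, ∇×F = (-2*x*y - 2*x*exp(x*y) - 3*z*sin(y*z) - 4*z*cos(y*z) - 3*exp(-z), -3*x*y + 2*y*exp(x*y) - 5*exp(-z), z*(3*x + 2*y))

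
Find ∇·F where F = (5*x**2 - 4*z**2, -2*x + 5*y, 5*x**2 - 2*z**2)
10*x - 4*z + 5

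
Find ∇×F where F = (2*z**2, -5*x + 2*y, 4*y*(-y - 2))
(-8*y - 8, 4*z, -5)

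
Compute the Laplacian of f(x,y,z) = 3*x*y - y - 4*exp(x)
-4*exp(x)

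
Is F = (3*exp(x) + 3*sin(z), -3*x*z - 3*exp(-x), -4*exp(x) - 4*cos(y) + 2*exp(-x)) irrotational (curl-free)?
No, ∇×F = (3*x + 4*sin(y), 4*exp(x) + 3*cos(z) + 2*exp(-x), -3*z + 3*exp(-x))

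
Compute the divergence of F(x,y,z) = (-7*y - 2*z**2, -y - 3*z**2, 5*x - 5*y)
-1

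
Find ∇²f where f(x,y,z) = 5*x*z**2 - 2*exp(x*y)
-2*x**2*exp(x*y) + 10*x - 2*y**2*exp(x*y)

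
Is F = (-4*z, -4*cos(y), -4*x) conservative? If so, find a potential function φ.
Yes, F is conservative. φ = -4*x*z - 4*sin(y)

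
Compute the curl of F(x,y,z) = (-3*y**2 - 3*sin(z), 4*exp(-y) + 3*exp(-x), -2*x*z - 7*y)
(-7, 2*z - 3*cos(z), 6*y - 3*exp(-x))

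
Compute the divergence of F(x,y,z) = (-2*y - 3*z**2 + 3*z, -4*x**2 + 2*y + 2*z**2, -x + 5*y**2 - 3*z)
-1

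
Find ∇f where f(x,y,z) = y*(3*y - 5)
(0, 6*y - 5, 0)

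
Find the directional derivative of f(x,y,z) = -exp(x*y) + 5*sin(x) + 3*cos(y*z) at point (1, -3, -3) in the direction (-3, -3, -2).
-3*sqrt(22)*(2 + 5*exp(3)*cos(1) + 15*exp(3)*sin(9))*exp(-3)/22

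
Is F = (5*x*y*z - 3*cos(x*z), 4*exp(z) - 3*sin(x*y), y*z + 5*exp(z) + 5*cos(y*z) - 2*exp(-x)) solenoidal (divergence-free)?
No, ∇·F = -3*x*cos(x*y) + 5*y*z - 5*y*sin(y*z) + y + 3*z*sin(x*z) + 5*exp(z)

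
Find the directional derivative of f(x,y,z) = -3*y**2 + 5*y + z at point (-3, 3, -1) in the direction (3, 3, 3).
-4*sqrt(3)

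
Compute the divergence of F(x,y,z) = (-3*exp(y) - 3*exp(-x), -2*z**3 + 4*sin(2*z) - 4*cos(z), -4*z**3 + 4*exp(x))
-12*z**2 + 3*exp(-x)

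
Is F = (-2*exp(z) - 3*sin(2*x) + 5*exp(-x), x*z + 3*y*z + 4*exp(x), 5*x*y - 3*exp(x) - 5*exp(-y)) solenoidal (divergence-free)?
No, ∇·F = 3*z - 6*cos(2*x) - 5*exp(-x)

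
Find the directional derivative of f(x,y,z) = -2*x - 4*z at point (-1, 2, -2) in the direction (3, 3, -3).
2*sqrt(3)/3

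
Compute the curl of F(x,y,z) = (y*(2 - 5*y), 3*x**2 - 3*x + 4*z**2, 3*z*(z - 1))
(-8*z, 0, 6*x + 10*y - 5)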